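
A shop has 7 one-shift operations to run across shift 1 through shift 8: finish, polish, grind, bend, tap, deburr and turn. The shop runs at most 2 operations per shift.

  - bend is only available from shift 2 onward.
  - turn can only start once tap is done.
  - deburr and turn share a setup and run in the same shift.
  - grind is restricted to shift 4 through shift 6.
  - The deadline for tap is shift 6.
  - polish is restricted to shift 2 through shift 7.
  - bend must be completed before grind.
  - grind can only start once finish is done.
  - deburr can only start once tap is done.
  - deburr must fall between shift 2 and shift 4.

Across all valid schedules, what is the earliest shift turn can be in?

shift 2

Precedence pushes turn to at least shift 2; turn must be in the same shift as deburr, which can't be after shift 4, so turn is at most shift 4.
turn at shift 2 is achievable: tap -> shift 1; polish -> shift 3; turn -> shift 2; bend -> shift 3; grind -> shift 4; finish -> shift 1; deburr -> shift 2.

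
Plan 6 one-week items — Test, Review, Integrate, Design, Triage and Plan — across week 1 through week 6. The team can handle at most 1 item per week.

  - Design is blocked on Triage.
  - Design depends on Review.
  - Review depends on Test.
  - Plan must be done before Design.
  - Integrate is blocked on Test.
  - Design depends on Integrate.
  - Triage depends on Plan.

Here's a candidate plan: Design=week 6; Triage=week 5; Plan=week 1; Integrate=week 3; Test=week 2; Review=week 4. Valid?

Yes, all constraints hold

Integrate is blocked on Test — holds.
Design is blocked on Triage — holds.
The team can handle at most 1 item per week — holds.
Plan must be done before Design — holds.
Design depends on Integrate — holds.
Design depends on Review — holds.
Review depends on Test — holds.
Triage depends on Plan — holds.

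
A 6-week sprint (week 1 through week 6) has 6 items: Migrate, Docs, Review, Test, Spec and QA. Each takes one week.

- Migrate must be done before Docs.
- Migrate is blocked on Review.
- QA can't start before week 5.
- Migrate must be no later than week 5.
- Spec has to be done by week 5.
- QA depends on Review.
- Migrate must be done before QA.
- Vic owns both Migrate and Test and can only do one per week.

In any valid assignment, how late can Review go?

Downstream work caps Review at week 4.
Review at week 4 is achievable: Docs=week 6; Spec=week 1; Review=week 4; QA=week 6; Migrate=week 5; Test=week 1.

week 4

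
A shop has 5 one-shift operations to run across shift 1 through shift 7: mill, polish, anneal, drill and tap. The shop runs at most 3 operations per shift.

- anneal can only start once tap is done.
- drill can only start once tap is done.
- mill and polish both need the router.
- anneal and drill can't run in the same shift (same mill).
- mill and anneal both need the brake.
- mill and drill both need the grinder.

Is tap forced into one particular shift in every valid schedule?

tap can be shift 1 (e.g. polish=shift 2, anneal=shift 2, tap=shift 1, mill=shift 1, drill=shift 3) or shift 2 (e.g. anneal in shift 3; polish in shift 2; mill in shift 1; tap in shift 2; drill in shift 4).

No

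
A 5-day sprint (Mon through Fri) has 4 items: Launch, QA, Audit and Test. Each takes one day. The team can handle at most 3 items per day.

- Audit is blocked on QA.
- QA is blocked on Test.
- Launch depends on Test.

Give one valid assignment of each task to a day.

Test in Mon, Launch in Tue, QA in Tue, Audit in Wed

Checking: QA(Tue) before Audit(Wed); Test(Mon) before QA(Tue); Test(Mon) before Launch(Tue); max 2 per day (cap 3).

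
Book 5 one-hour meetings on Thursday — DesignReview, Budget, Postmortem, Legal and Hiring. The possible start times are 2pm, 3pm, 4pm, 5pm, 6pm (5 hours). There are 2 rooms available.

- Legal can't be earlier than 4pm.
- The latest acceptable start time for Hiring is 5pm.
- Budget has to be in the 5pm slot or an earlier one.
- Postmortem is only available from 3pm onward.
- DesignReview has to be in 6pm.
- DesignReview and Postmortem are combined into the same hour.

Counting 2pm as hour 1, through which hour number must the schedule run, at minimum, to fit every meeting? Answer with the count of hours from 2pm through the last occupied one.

With at most 2 per hour and 5 meetings, at least 3 hours are needed.
DesignReview can't be placed before 6pm — that is hour 5 counting from 2pm — so the schedule must run through at least 5 hours.
5 works (last occupied hour: 6pm): for example Budget in 2pm; Hiring in 2pm; Legal in 4pm; Postmortem in 6pm; DesignReview in 6pm.

5 hours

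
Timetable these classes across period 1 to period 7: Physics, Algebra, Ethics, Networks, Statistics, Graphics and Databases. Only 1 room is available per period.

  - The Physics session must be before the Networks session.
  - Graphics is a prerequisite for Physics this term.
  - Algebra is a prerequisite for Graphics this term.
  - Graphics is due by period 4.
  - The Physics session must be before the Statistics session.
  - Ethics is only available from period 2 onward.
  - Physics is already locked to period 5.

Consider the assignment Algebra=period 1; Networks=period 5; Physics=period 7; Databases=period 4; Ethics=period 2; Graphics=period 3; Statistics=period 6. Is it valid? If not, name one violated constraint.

Graphics is due by period 4 — holds.
The Physics session must be before the Networks session — violated.
The Physics session must be before the Statistics session — violated.
Ethics is only available from period 2 onward — holds.
Algebra is a prerequisite for Graphics this term — holds.
Graphics is a prerequisite for Physics this term — holds.
Only 1 room is available per period — holds.
Physics is already locked to period 5 — violated.

No. The Physics session must be before the Networks session is not satisfied.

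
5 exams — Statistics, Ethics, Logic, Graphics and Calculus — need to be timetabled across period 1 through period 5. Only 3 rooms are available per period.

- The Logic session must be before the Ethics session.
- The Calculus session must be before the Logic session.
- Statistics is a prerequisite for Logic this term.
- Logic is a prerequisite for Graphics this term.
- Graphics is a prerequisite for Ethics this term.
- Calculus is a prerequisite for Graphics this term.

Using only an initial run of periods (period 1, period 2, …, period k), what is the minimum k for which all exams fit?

4

The precedence chain requires at least 4 distinct periods.
With at most 3 per period and 5 exams, at least 2 periods are needed.
4 works (last occupied period: period 4): for example Statistics in period 1; Calculus in period 1; Graphics in period 3; Logic in period 2; Ethics in period 4.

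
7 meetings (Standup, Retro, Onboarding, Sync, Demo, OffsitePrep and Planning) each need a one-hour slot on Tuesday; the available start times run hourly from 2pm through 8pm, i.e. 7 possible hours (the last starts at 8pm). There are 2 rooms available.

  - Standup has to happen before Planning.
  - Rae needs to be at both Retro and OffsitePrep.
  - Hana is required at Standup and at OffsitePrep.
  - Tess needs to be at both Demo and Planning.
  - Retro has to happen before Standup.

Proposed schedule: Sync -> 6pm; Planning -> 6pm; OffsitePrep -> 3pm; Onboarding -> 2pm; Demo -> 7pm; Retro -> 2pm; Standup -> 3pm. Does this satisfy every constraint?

Hana is required at Standup and at OffsitePrep — violated.
Retro has to happen before Standup — holds.
Standup has to happen before Planning — holds.
There are 2 rooms available — holds.
Rae needs to be at both Retro and OffsitePrep — holds.
Tess needs to be at both Demo and Planning — holds.

Invalid. Hana is required at Standup and at OffsitePrep.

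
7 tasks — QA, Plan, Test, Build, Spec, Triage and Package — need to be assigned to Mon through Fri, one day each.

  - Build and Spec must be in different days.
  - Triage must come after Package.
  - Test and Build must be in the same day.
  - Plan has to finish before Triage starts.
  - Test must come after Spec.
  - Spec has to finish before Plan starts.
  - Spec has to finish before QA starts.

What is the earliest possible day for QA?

Precedence pushes QA to at least Tue.
QA at Tue is achievable: Spec in Mon; Plan in Tue; QA in Tue; Package in Mon; Test in Tue; Build in Tue; Triage in Wed.

Tue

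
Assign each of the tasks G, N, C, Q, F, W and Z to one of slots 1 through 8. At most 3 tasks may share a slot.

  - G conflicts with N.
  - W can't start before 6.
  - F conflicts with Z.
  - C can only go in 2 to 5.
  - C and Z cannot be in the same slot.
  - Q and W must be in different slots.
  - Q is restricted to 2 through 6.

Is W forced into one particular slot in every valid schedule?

No

W can be 6 (e.g. C -> 2, Q -> 2, Z -> 3, N -> 2, F -> 1, W -> 6, G -> 1) or 7 (e.g. W=7, N=2, F=1, Q=2, Z=3, C=2, G=1).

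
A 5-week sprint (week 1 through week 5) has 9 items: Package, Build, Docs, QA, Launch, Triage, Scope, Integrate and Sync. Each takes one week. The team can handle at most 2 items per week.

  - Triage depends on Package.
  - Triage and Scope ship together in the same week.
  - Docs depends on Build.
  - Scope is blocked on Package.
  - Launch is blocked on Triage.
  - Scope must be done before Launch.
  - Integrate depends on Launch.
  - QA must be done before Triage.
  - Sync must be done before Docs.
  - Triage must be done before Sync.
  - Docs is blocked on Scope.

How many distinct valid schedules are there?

15

Splitting on Package: it can be week 1 (12), week 2 (3). Listing each branch's schedules as (Build, Docs, QA, Launch, Triage, Scope, Integrate, Sync) by week number:
Package=week 1: (1,5,2,4,3,3,5,4) (2,5,1,4,3,3,5,4) (2,5,2,4,3,3,5,4) (3,4,1,4,2,2,5,3) (3,5,1,3,2,2,4,4) (3,5,1,3,2,2,5,4) (3,5,1,4,2,2,5,3) (3,5,1,4,2,2,5,4) (4,5,1,3,2,2,4,3) (4,5,1,3,2,2,5,3) (4,5,1,3,2,2,5,4) (4,5,1,4,2,2,5,3) — 12.
Package=week 2: (1,5,1,4,3,3,5,4) (1,5,2,4,3,3,5,4) (2,5,1,4,3,3,5,4) — 3.
Summing: 12 + 3 = 15.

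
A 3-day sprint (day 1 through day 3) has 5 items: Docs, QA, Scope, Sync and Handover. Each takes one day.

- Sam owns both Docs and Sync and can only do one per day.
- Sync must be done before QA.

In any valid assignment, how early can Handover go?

day 1

Handover at day 1 is achievable: Sync -> day 1; Scope -> day 1; Docs -> day 2; Handover -> day 1; QA -> day 2.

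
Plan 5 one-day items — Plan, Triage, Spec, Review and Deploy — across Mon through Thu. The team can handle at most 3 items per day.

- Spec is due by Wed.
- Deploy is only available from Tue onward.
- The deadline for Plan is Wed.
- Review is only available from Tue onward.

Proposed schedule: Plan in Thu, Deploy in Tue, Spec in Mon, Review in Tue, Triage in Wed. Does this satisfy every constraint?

Review is only available from Tue onward — holds.
Deploy is only available from Tue onward — holds.
The team can handle at most 3 items per day — holds.
The deadline for Plan is Wed — violated.
Spec is due by Wed — holds.

No. The deadline for Plan is Wed is not satisfied.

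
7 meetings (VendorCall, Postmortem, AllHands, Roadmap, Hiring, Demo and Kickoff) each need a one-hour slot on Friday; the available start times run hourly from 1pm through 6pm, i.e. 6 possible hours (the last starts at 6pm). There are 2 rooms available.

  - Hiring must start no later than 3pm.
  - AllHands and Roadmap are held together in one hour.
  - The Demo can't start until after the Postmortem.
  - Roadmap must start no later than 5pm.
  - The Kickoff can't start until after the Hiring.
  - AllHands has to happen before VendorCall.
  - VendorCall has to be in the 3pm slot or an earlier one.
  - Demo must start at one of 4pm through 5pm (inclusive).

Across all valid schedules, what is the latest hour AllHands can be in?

2pm

Downstream work caps AllHands at 2pm.
AllHands at 2pm is achievable: Hiring=1pm; VendorCall=3pm; AllHands=2pm; Postmortem=1pm; Demo=4pm; Roadmap=2pm; Kickoff=3pm.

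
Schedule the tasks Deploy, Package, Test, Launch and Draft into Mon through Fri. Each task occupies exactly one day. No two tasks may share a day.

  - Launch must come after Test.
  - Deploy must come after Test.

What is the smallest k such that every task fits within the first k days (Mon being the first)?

5

The precedence chain requires at least 2 distinct days.
With at most 1 per day and 5 tasks, at least 5 days are needed.
5 works (last occupied day: Fri): for example Test -> Mon; Deploy -> Tue; Launch -> Wed; Package -> Thu; Draft -> Fri.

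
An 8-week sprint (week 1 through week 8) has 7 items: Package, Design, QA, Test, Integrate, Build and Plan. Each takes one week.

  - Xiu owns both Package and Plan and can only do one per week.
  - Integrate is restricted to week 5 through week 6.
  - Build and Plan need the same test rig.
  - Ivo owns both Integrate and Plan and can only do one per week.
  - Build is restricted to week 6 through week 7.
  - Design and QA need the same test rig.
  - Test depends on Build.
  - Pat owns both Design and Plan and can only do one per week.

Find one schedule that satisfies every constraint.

QA in week 2; Package in week 1; Integrate in week 5; Plan in week 2; Design in week 1; Test in week 7; Build in week 6

Checking: Build(week 6) before Test(week 7); Package(week 1) != Plan(week 2); Integrate(week 5) != Plan(week 2); Design(week 1) != QA(week 2); Design(week 1) != Plan(week 2); Build(week 6) != Plan(week 2); Build=week 6 in [week 6,week 7]; Integrate=week 5 in [week 5,week 6].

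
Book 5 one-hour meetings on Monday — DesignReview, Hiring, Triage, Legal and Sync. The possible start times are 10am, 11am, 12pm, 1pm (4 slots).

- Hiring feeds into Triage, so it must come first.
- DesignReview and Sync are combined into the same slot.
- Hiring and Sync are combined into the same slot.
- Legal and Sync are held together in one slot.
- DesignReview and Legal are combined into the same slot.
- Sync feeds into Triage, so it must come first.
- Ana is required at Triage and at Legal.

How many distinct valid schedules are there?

6

Splitting on DesignReview: it can be 10am (3), 11am (2), 12pm (1). Listing each branch's schedules as (Hiring, Triage, Legal, Sync):
DesignReview=10am: (10am,11am,10am,10am) (10am,12pm,10am,10am) (10am,1pm,10am,10am) — 3.
DesignReview=11am: (11am,12pm,11am,11am) (11am,1pm,11am,11am) — 2.
DesignReview=12pm: (12pm,1pm,12pm,12pm) — 1.
Summing: 3 + 2 + 1 = 6.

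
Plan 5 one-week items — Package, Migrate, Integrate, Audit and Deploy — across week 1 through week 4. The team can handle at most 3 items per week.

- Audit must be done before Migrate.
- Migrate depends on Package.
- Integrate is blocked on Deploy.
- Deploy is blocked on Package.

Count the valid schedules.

23

Splitting on Package: it can be week 1 (18), week 2 (5). Listing each branch's schedules as (Migrate, Integrate, Audit, Deploy) by week number:
Package=week 1: (2,3,1,2) (2,4,1,2) (2,4,1,3) (3,3,1,2) (3,3,2,2) (3,4,1,2) (3,4,1,3) (3,4,2,2) (3,4,2,3) (4,3,1,2) (4,3,2,2) (4,3,3,2) (4,4,1,2) (4,4,1,3) (4,4,2,2) (4,4,2,3) (4,4,3,2) (4,4,3,3) — 18.
Package=week 2: (3,4,1,3) (3,4,2,3) (4,4,1,3) (4,4,2,3) (4,4,3,3) — 5.
Summing: 18 + 5 = 23.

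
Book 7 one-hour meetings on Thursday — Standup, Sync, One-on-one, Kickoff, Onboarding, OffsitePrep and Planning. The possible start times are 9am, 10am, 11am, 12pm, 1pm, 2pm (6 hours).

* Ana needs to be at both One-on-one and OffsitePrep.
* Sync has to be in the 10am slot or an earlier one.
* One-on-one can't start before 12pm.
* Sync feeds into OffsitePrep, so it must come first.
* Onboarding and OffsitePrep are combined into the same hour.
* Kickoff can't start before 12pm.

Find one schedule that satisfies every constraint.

Planning=9am; OffsitePrep=10am; Standup=9am; One-on-one=12pm; Onboarding=10am; Sync=9am; Kickoff=12pm

Checking: Sync(9am) before OffsitePrep(10am); One-on-one(12pm) != OffsitePrep(10am); Onboarding = OffsitePrep = 10am; Kickoff=12pm in [12pm,2pm]; One-on-one=12pm in [12pm,2pm]; Sync=9am in [9am,10am].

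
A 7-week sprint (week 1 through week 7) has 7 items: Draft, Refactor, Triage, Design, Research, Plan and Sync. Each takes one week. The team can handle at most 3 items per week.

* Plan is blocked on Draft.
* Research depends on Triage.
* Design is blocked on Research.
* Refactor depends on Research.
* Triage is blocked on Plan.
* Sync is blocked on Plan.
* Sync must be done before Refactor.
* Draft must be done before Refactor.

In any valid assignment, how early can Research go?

Precedence pushes Research to at least week 4; downstream work caps Research at week 6.
Research at week 4 is achievable: Design=week 5; Triage=week 3; Refactor=week 5; Draft=week 1; Research=week 4; Plan=week 2; Sync=week 3.

week 4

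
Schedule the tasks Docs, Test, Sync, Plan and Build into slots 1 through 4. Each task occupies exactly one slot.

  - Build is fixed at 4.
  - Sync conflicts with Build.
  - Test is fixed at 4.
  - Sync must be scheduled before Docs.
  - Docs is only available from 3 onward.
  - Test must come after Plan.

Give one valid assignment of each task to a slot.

Test=4, Build=4, Sync=1, Plan=1, Docs=3

Checking: Plan(1) before Test(4); Sync(1) before Docs(3); Sync(1) != Build(4); Build=4 in [4,4]; Docs=3 in [3,4]; Test=4 in [4,4].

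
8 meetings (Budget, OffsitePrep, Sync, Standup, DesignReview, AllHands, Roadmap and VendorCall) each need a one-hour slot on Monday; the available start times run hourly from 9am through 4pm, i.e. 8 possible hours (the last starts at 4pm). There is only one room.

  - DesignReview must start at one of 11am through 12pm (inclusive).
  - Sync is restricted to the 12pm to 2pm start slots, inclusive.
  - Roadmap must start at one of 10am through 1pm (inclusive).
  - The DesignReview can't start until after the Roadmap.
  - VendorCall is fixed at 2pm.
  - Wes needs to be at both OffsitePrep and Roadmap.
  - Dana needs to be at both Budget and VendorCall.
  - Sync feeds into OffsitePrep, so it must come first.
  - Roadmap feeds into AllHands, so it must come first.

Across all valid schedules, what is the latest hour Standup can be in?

4pm

Standup at 4pm is achievable: VendorCall=2pm; DesignReview=11am; OffsitePrep=1pm; Sync=12pm; AllHands=3pm; Roadmap=10am; Budget=9am; Standup=4pm.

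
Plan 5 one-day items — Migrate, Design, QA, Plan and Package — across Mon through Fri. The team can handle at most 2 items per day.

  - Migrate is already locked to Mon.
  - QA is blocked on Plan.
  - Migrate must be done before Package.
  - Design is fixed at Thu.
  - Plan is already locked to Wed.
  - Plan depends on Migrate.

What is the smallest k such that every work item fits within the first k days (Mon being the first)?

4

The precedence chain requires at least 3 distinct days.
With at most 2 per day and 5 work items, at least 3 days are needed.
Design can't be placed before Thu — that is day 4 counting from Mon — so the schedule must run through at least 4 days.
4 works (last occupied day: Thu): for example Plan in Wed; Migrate in Mon; Design in Thu; QA in Thu; Package in Tue.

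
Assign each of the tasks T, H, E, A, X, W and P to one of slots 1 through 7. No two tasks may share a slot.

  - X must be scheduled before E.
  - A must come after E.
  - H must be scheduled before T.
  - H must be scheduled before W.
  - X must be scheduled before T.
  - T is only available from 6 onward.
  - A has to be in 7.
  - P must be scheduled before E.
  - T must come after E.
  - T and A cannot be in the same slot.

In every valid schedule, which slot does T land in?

6

T's window is 6–7.
A is fixed at 7, and T can't share a slot with A.
So T must be 6.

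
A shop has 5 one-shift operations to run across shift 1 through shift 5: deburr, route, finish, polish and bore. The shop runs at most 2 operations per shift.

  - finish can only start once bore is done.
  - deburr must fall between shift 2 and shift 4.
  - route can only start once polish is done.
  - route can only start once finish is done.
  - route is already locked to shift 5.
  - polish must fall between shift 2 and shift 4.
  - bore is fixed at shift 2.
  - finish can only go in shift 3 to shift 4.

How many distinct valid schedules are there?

Splitting on deburr: it can be shift 2 (4), shift 3 (5), shift 4 (5). Listing each branch's schedules as (route, finish, polish, bore) by shift number:
deburr=shift 2: (5,3,3,2) (5,3,4,2) (5,4,3,2) (5,4,4,2) — 4.
deburr=shift 3: (5,3,2,2) (5,3,4,2) (5,4,2,2) (5,4,3,2) (5,4,4,2) — 5.
deburr=shift 4: (5,3,2,2) (5,3,3,2) (5,3,4,2) (5,4,2,2) (5,4,3,2) — 5.
Summing: 4 + 5 + 5 = 14.

14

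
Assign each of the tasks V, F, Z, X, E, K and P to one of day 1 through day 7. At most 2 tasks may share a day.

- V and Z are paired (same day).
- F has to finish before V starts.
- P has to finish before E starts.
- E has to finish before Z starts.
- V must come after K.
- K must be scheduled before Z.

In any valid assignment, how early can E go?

Precedence pushes E to at least day 2; downstream work caps E at day 6.
E at day 2 is achievable: V -> day 3, P -> day 1, X -> day 4, E -> day 2, F -> day 2, Z -> day 3, K -> day 1.

day 2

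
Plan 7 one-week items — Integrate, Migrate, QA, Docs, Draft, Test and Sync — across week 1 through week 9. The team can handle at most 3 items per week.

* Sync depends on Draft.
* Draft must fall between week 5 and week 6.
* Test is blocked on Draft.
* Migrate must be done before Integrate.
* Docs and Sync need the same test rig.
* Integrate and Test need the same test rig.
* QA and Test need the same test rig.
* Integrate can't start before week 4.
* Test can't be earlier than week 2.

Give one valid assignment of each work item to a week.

Migrate in week 1; QA in week 1; Test in week 6; Docs in week 1; Integrate in week 4; Draft in week 5; Sync in week 6

Checking: Migrate(week 1) before Integrate(week 4); Draft(week 5) before Sync(week 6); Draft(week 5) before Test(week 6); QA(week 1) != Test(week 6); Integrate(week 4) != Test(week 6); Docs(week 1) != Sync(week 6); Draft=week 5 in [week 5,week 6]; Test=week 6 in [week 2,week 9]; Integrate=week 4 in [week 4,week 9]; max 3 per week (cap 3).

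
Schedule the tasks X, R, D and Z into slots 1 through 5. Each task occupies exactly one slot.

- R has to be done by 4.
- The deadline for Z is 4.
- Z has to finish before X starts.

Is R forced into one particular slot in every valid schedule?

R can be 1 (e.g. X -> 2; Z -> 1; D -> 1; R -> 1) or 2 (e.g. Z -> 1; R -> 2; D -> 1; X -> 2).

No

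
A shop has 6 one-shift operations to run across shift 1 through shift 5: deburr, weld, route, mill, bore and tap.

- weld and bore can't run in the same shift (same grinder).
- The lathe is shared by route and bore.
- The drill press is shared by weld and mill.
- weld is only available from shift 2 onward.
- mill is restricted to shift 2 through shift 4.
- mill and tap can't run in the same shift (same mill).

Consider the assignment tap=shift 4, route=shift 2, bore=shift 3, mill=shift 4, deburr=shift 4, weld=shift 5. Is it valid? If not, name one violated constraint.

Invalid. mill and tap can't run in the same shift (same mill).

weld and bore can't run in the same shift (same grinder) — holds.
weld is only available from shift 2 onward — holds.
The drill press is shared by weld and mill — holds.
The lathe is shared by route and bore — holds.
mill is restricted to shift 2 through shift 4 — holds.
mill and tap can't run in the same shift (same mill) — violated.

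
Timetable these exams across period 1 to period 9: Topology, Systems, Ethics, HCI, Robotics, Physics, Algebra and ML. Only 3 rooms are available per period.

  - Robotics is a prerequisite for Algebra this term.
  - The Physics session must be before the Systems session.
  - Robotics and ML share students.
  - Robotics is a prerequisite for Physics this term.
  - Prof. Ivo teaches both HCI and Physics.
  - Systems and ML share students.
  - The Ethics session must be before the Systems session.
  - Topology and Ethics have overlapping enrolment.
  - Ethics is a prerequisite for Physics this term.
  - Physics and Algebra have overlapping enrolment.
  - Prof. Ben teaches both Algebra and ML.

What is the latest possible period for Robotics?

period 7

Downstream work caps Robotics at period 7.
Robotics at period 7 is achievable: Algebra -> period 9, Topology -> period 2, HCI -> period 1, Robotics -> period 7, Physics -> period 8, ML -> period 1, Ethics -> period 1, Systems -> period 9.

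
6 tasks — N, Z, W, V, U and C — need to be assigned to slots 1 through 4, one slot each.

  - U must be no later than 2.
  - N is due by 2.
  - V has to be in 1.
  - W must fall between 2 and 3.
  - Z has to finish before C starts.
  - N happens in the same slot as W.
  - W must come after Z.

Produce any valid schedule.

N -> 2; C -> 2; U -> 1; Z -> 1; W -> 2; V -> 1

Checking: Z(1) before W(2); Z(1) before C(2); N = W = 2; V=1 in [1,1]; N=2 in [1,2]; W=2 in [2,3]; U=1 in [1,2].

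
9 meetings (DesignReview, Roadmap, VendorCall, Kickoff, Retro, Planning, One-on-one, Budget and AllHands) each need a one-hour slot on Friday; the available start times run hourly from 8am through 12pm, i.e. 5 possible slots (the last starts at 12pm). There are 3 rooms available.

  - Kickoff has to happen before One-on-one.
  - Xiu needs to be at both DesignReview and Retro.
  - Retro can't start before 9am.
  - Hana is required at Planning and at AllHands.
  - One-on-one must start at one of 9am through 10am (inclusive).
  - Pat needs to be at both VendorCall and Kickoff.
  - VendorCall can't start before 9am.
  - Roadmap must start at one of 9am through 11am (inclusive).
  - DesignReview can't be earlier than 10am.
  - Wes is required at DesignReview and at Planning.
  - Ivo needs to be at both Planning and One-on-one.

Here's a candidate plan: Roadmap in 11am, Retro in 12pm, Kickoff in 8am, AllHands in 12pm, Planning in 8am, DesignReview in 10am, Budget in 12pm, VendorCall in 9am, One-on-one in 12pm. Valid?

Wes is required at DesignReview and at Planning — holds.
Pat needs to be at both VendorCall and Kickoff — holds.
Roadmap must start at one of 9am through 11am (inclusive) — holds.
Kickoff has to happen before One-on-one — holds.
There are 3 rooms available — violated.
VendorCall can't start before 9am — holds.
Retro can't start before 9am — holds.
Hana is required at Planning and at AllHands — holds.
DesignReview can't be earlier than 10am — holds.
Xiu needs to be at both DesignReview and Retro — holds.
Ivo needs to be at both Planning and One-on-one — holds.
One-on-one must start at one of 9am through 10am (inclusive) — violated.

Invalid. One-on-one must start at one of 9am through 10am (inclusive).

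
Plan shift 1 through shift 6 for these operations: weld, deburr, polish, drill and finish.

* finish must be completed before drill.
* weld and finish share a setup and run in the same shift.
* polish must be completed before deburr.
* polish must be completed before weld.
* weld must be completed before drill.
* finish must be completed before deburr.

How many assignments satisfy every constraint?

Splitting on weld: it can be shift 2 (16), shift 3 (18), shift 4 (12), shift 5 (4). Listing each branch's schedules as (deburr, polish, drill, finish) by shift number:
weld=shift 2: (3,1,3,2) (3,1,4,2) (3,1,5,2) (3,1,6,2) (4,1,3,2) (4,1,4,2) (4,1,5,2) (4,1,6,2) (5,1,3,2) (5,1,4,2) (5,1,5,2) (5,1,6,2) (6,1,3,2) (6,1,4,2) (6,1,5,2) (6,1,6,2) — 16.
weld=shift 3: (4,1,4,3) (4,1,5,3) (4,1,6,3) (4,2,4,3) (4,2,5,3) (4,2,6,3) (5,1,4,3) (5,1,5,3) (5,1,6,3) (5,2,4,3) (5,2,5,3) (5,2,6,3) (6,1,4,3) (6,1,5,3) (6,1,6,3) (6,2,4,3) (6,2,5,3) (6,2,6,3) — 18.
weld=shift 4: (5,1,5,4) (5,1,6,4) (5,2,5,4) (5,2,6,4) (5,3,5,4) (5,3,6,4) (6,1,5,4) (6,1,6,4) (6,2,5,4) (6,2,6,4) (6,3,5,4) (6,3,6,4) — 12.
weld=shift 5: (6,1,6,5) (6,2,6,5) (6,3,6,5) (6,4,6,5) — 4.
Summing: 16 + 18 + 12 + 4 = 50.

50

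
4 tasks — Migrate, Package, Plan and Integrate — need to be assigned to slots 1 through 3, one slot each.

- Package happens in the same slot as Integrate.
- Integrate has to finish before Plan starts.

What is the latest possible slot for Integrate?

2

Downstream work caps Integrate at 2.
Integrate at 2 is achievable: Integrate in 2, Plan in 3, Migrate in 1, Package in 2.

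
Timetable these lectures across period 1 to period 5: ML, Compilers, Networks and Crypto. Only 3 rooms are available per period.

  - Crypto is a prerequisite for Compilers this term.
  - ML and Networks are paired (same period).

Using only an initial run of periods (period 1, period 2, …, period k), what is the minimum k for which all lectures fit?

The precedence chain requires at least 2 distinct periods.
With at most 3 per period and 4 lectures, at least 2 periods are needed.
2 works (last occupied period: period 2): for example Networks -> period 1, ML -> period 1, Crypto -> period 1, Compilers -> period 2.

2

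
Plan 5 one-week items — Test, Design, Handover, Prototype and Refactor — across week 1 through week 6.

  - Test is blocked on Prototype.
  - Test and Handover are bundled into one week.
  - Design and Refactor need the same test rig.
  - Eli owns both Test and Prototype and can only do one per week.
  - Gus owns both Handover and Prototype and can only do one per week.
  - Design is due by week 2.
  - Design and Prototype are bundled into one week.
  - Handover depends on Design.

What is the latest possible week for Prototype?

Prototype must be in the same week as Design, which can't be after week 2, so Prototype is at most week 2.
Prototype at week 2 is achievable: Refactor -> week 1; Test -> week 3; Handover -> week 3; Design -> week 2; Prototype -> week 2.

week 2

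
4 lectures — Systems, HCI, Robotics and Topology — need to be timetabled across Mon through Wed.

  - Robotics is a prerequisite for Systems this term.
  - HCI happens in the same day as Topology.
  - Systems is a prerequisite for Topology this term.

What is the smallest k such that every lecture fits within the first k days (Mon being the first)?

The precedence chain requires at least 3 distinct days.
3 works (last occupied day: Wed): for example Topology=Wed; HCI=Wed; Systems=Tue; Robotics=Mon.

3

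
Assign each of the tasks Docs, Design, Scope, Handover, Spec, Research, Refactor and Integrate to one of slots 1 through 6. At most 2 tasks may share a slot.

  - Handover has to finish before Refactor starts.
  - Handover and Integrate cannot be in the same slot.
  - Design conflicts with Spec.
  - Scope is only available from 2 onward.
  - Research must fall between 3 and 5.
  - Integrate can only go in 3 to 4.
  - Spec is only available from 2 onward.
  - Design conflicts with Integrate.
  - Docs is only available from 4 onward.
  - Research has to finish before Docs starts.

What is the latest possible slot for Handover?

5

Downstream work caps Handover at 5.
Handover at 5 is achievable: Spec=2, Refactor=6, Handover=5, Research=3, Integrate=3, Design=1, Docs=4, Scope=2.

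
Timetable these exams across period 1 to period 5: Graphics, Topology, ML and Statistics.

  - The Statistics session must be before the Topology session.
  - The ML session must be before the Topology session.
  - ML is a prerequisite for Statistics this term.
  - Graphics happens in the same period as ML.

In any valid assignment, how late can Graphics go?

Graphics must be in the same period as ML, which can't be after period 3, so Graphics is at most period 3.
Graphics at period 3 is achievable: Statistics in period 4, Graphics in period 3, Topology in period 5, ML in period 3.

period 3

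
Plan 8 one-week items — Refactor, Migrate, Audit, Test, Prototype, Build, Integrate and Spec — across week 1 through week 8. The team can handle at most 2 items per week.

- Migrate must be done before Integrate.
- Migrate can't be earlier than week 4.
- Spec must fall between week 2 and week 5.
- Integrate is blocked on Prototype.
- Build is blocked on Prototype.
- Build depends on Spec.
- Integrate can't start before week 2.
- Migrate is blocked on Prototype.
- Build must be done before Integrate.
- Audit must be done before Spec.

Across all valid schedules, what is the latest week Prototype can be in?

Downstream work caps Prototype at week 6.
Prototype at week 6 is achievable: Refactor=week 1; Prototype=week 6; Build=week 7; Integrate=week 8; Test=week 2; Spec=week 2; Migrate=week 7; Audit=week 1.

week 6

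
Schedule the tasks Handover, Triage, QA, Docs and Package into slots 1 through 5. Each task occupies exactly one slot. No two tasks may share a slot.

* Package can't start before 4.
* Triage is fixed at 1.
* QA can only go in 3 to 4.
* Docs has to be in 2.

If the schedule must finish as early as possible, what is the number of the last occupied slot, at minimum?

With at most 1 per slot and 5 tasks, at least 5 slots are needed.
Package can't be placed before 4, so the schedule must run through at least slot 4.
5 works (last occupied slot: 5): for example Docs -> 2; QA -> 3; Triage -> 1; Package -> 4; Handover -> 5.

5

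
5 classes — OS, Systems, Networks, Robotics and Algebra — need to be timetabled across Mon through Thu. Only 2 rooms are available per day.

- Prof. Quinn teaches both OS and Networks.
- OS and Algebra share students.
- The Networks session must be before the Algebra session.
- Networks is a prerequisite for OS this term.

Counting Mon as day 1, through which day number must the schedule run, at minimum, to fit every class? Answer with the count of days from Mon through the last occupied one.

3

The precedence chain requires at least 2 distinct days.
With at most 2 per day and 5 classes, at least 3 days are needed.
3 works (last occupied day: Wed): for example Networks=Mon, OS=Tue, Systems=Mon, Robotics=Tue, Algebra=Wed.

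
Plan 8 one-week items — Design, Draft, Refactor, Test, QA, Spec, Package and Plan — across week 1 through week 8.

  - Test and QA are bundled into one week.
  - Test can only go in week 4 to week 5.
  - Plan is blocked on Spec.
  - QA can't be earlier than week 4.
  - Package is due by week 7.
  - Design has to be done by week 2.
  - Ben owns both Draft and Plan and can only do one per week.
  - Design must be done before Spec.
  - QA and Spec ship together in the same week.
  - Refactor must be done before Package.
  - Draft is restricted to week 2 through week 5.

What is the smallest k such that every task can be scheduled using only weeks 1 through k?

5

The precedence chain requires at least 3 distinct weeks.
Propagating the time windows through the other constraints, Plan can't land before week 5, so the schedule must run through at least week 5.
5 works (last occupied week: week 5): for example Package in week 2, Design in week 1, Refactor in week 1, Spec in week 4, Test in week 4, Draft in week 2, Plan in week 5, QA in week 4.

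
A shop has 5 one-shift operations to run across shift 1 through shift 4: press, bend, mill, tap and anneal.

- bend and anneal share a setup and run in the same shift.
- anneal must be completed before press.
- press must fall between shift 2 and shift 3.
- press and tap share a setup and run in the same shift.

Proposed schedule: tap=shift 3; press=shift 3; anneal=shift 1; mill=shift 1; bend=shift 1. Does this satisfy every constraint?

Valid

bend and anneal share a setup and run in the same shift — holds.
press must fall between shift 2 and shift 3 — holds.
press and tap share a setup and run in the same shift — holds.
anneal must be completed before press — holds.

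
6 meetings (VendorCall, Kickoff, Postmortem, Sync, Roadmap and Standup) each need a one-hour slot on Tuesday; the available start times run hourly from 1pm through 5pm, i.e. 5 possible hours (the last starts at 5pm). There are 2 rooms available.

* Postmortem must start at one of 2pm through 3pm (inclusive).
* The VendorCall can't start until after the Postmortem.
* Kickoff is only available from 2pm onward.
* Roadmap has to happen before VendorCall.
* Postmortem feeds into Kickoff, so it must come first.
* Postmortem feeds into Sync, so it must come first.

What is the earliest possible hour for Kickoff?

3pm

Kickoff is available from 2pm; precedence pushes Kickoff to at least 3pm.
Kickoff at 3pm is achievable: Postmortem in 2pm; Sync in 4pm; Standup in 1pm; Kickoff in 3pm; VendorCall in 3pm; Roadmap in 1pm.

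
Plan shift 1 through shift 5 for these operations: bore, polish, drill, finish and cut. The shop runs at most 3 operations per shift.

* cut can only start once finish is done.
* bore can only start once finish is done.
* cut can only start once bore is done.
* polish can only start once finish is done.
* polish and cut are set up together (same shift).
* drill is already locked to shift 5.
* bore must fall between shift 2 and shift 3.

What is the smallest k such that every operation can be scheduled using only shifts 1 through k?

The precedence chain requires at least 3 distinct shifts.
With at most 3 per shift and 5 operations, at least 2 shifts are needed.
drill can't be placed before shift 5, so the schedule must run through at least shift 5.
5 works (last occupied shift: shift 5): for example drill -> shift 5, bore -> shift 2, cut -> shift 3, polish -> shift 3, finish -> shift 1.

5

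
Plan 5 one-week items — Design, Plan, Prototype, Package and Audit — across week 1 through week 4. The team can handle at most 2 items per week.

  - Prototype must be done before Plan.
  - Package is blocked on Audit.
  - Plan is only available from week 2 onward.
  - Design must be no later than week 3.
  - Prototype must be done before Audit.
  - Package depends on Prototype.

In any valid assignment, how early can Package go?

week 3

Precedence pushes Package to at least week 3.
Package at week 3 is achievable: Design in week 1, Package in week 3, Prototype in week 1, Audit in week 2, Plan in week 2.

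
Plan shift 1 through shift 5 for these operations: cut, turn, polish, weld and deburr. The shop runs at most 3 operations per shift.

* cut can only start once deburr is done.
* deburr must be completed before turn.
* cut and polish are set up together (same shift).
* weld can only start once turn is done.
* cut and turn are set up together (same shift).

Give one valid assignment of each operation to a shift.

polish=shift 2, cut=shift 2, turn=shift 2, weld=shift 3, deburr=shift 1

Checking: deburr(shift 1) before turn(shift 2); turn(shift 2) before weld(shift 3); deburr(shift 1) before cut(shift 2); cut = polish = shift 2; cut = turn = shift 2; max 3 per shift (cap 3).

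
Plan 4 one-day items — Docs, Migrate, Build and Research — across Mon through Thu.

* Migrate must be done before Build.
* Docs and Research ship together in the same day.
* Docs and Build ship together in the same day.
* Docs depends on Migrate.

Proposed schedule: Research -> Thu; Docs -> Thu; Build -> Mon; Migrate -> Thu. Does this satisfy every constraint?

Docs and Build ship together in the same day — violated.
Docs depends on Migrate — violated.
Migrate must be done before Build — violated.
Docs and Research ship together in the same day — holds.

No. Migrate must be done before Build is not satisfied.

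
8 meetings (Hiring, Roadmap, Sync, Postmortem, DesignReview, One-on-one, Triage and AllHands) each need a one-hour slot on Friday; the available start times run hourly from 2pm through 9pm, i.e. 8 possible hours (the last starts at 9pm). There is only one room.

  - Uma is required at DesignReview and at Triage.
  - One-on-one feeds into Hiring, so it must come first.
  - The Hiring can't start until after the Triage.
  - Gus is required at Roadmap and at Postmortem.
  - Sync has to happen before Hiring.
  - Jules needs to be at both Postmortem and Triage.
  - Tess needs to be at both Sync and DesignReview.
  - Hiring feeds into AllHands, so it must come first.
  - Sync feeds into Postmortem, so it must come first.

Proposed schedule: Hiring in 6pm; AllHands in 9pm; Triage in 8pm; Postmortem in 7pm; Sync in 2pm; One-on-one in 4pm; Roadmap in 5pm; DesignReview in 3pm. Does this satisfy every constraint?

Jules needs to be at both Postmortem and Triage — holds.
Sync has to happen before Hiring — holds.
Uma is required at DesignReview and at Triage — holds.
Gus is required at Roadmap and at Postmortem — holds.
The Hiring can't start until after the Triage — violated.
Sync feeds into Postmortem, so it must come first — holds.
Tess needs to be at both Sync and DesignReview — holds.
There is only one room — holds.
One-on-one feeds into Hiring, so it must come first — holds.
Hiring feeds into AllHands, so it must come first — holds.

No — it violates: The Hiring can't start until after the Triage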